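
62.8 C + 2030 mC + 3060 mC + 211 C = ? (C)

In C:
  62.8 C → 62.8
  2030 mC = 2030 × 10⁻³ C = 2.03
  3060 mC = 3060 × 10⁻³ C = 3.06
  211 C → 211
Sum: 62.8 + 2.03 + 3.06 + 211 = 278.89

278.89 C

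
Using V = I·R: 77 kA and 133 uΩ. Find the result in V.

77 × 10³ × 133 × 10⁻⁶ = 10241 × 10⁻³ V

10.241 V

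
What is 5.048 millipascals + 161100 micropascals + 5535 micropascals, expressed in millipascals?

171.683 millipascals

In millipascals:
  5.048 millipascals → 5.048
  161100 micropascals = 161100 × 10^-3 millipascals = 161.1
  5535 micropascals = 5535 × 10^-3 millipascals = 5.535
Sum: 5.048 + 161.1 + 5.535 = 171.683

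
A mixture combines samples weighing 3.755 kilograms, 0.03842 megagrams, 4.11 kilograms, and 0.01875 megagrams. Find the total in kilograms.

In kilograms:
  3.755 kilograms → 3.755
  0.03842 megagrams = 0.03842 × 10^3 kilograms = 38.42
  4.11 kilograms → 4.11
  0.01875 megagrams = 0.01875 × 10^3 kilograms = 18.75
Sum: 3.755 + 38.42 + 4.11 + 18.75 = 65.035

65.035 kilograms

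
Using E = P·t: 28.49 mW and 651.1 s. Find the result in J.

28.49e-3 × 651.1 = 18549.839e-3 J

18.549839 J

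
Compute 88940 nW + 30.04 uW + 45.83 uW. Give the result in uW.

164.81 uW

In uW:
  88940 nW = 88940 × 10⁻³ uW = 88.94
  30.04 uW → 30.04
  45.83 uW → 45.83
Sum: 88.94 + 30.04 + 45.83 = 164.81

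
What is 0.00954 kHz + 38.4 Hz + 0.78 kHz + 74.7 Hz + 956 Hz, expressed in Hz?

1858.64 Hz

In Hz:
  0.00954 kHz = 0.00954 × 10³ Hz = 9.54
  38.4 Hz → 38.4
  0.78 kHz = 0.78 × 10³ Hz = 780
  74.7 Hz → 74.7
  956 Hz → 956
Sum: 9.54 + 38.4 + 780 + 74.7 + 956 = 1858.64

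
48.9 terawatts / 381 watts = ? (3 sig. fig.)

128000000000

(48.9e12) / (381) = 0.1283e12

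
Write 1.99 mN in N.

0.00199 N

milli = 10^-3, (no prefix) = 10^0; factor is 10^-3.
1.99 × 10^-3 = 0.00199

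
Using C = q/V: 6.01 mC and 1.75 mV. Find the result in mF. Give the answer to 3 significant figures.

(6.01e-3) / (1.75e-3) = 3.4343 F

3430 mF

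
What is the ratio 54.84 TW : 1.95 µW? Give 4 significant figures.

(54.84e12) / (1.95e-6) = 28.123e18

28120000000000000000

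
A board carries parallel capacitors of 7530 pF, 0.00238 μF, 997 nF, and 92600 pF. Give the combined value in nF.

In nF:
  7530 pF = 7530 × 10⁻³ nF = 7.53
  0.00238 μF = 0.00238 × 10³ nF = 2.38
  997 nF → 997
  92600 pF = 92600 × 10⁻³ nF = 92.6
Sum: 7.53 + 2.38 + 997 + 92.6 = 1099.51

1099.51 nF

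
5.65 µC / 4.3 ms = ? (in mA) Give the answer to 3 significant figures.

(5.65 × 10⁻⁶) / (4.3 × 10⁻³) = 1.314 × 10⁻³ A

1.31 mA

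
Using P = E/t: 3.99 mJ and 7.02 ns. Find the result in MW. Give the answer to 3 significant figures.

(3.99e-3) / (7.02e-9) = 0.56838e6 W

0.568 MW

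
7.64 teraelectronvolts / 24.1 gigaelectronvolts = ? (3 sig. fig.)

(7.64e12) / (24.1e9) = 0.317e3

317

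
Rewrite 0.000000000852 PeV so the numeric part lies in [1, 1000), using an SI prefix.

= 852 × 10^3 eV; 10^3 is kilo.

852 keV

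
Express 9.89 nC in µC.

nano = 10⁻⁹, micro = 10⁻⁶; factor is 10⁻³.
9.89 × 10⁻³ = 0.00989

0.00989 µC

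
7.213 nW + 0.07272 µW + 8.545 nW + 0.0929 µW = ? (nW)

In nW:
  7.213 nW → 7.213
  0.07272 µW = 0.07272 × 10³ nW = 72.72
  8.545 nW → 8.545
  0.0929 µW = 0.0929 × 10³ nW = 92.9
Sum: 7.213 + 72.72 + 8.545 + 92.9 = 181.378

181.378 nW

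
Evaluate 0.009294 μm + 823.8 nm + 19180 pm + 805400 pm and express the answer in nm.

In nm:
  0.009294 μm = 0.009294e3 nm = 9.294
  823.8 nm → 823.8
  19180 pm = 19180e-3 nm = 19.18
  805400 pm = 805400e-3 nm = 805.4
Sum: 9.294 + 823.8 + 19.18 + 805.4 = 1657.674

1657.674 nm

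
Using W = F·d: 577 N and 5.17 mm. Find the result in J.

577 × 5.17 × 10^-3 = 2983.09 × 10^-3 J

2.98309 J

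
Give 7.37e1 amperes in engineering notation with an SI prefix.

73.7 amperes

= 73.7 amperes; mantissa already in [1, 1000).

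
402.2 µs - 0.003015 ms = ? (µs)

399.185 µs

In µs:
  402.2 µs → 402.2
  0.003015 ms = 0.003015 × 10³ µs = 3.015
Difference: 402.2 - 3.015 = 399.185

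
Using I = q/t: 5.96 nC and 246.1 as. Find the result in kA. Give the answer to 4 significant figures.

24220 kA

(5.96e-9) / (246.1e-18) = 0.0242178e9 A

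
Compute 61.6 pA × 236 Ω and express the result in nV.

14.5376 nV

61.6 × 10⁻¹² × 236 = 14537.6 × 10⁻¹² V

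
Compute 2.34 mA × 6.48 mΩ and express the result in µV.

15.1632 µV

2.34 × 10^-3 × 6.48 × 10^-3 = 15.1632 × 10^-6 V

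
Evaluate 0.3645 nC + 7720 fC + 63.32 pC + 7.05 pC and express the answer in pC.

442.59 pC

In pC:
  0.3645 nC = 0.3645 × 10³ pC = 364.5
  7720 fC = 7720 × 10⁻³ pC = 7.72
  63.32 pC → 63.32
  7.05 pC → 7.05
Sum: 364.5 + 7.72 + 63.32 + 7.05 = 442.59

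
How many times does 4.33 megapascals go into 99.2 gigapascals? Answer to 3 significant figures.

22900

(99.2 × 10⁹) / (4.33 × 10⁶) = 22.91 × 10³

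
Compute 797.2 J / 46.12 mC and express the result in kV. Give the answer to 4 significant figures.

(797.2) / (46.12 × 10⁻³) = 17.2853 × 10³ V

17.29 kV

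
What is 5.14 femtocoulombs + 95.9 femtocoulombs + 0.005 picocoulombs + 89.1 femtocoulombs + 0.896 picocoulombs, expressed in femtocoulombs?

In femtocoulombs:
  5.14 femtocoulombs → 5.14
  95.9 femtocoulombs → 95.9
  0.005 picocoulombs = 0.005 × 10³ femtocoulombs = 5
  89.1 femtocoulombs → 89.1
  0.896 picocoulombs = 0.896 × 10³ femtocoulombs = 896
Sum: 5.14 + 95.9 + 5 + 89.1 + 896 = 1091.14

1091.14 femtocoulombs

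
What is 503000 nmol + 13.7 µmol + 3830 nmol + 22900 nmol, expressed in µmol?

In µmol:
  503000 nmol = 503000e-3 µmol = 503
  13.7 µmol → 13.7
  3830 nmol = 3830e-3 µmol = 3.83
  22900 nmol = 22900e-3 µmol = 22.9
Sum: 503 + 13.7 + 3.83 + 22.9 = 543.43

543.43 µmol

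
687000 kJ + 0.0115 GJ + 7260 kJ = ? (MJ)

In MJ:
  687000 kJ = 687000e-3 MJ = 687
  0.0115 GJ = 0.0115e3 MJ = 11.5
  7260 kJ = 7260e-3 MJ = 7.26
Sum: 687 + 11.5 + 7.26 = 705.76

705.76 MJ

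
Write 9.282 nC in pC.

nano = 10⁻⁹, pico = 10⁻¹²; factor is 10³.
9.282 × 10³ = 9282

9282 pC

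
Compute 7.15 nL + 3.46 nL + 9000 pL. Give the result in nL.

19.61 nL

In nL:
  7.15 nL → 7.15
  3.46 nL → 3.46
  9000 pL = 9000e-3 nL = 9
Sum: 7.15 + 3.46 + 9 = 19.61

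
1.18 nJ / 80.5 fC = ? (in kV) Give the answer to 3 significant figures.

14.7 kV

(1.18 × 10^-9) / (80.5 × 10^-15) = 0.014658 × 10^6 V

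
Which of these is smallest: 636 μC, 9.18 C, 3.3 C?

636 μC = 0.000636 C
9.18 C = 9.18 C
3.3 C = 3.3 C

636 μC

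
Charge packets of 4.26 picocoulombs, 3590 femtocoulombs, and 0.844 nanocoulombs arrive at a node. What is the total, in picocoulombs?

851.85 picocoulombs

In picocoulombs:
  4.26 picocoulombs → 4.26
  3590 femtocoulombs = 3590 × 10⁻³ picocoulombs = 3.59
  0.844 nanocoulombs = 0.844 × 10³ picocoulombs = 844
Sum: 4.26 + 3.59 + 844 = 851.85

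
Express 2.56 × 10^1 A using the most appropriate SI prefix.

= 25.6 A; mantissa already in [1, 1000).

25.6 A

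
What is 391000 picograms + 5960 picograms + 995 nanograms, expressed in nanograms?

In nanograms:
  391000 picograms = 391000 × 10⁻³ nanograms = 391
  5960 picograms = 5960 × 10⁻³ nanograms = 5.96
  995 nanograms → 995
Sum: 391 + 5.96 + 995 = 1391.96

1391.96 nanograms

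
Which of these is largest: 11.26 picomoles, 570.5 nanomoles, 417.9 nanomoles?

570.5 nanomoles

11.26 picomoles = 0.00000000001126 moles
570.5 nanomoles = 0.0000005705 moles
417.9 nanomoles = 0.0000004179 moles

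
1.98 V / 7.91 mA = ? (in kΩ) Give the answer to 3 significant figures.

(1.98) / (7.91e-3) = 0.25032e3 Ω

0.250 kΩ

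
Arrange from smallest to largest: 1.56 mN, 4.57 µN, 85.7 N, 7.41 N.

4.57 µN < 1.56 mN < 7.41 N < 85.7 N

1.56 mN = 0.00156 N
4.57 µN = 0.00000457 N
85.7 N = 85.7 N
7.41 N = 7.41 N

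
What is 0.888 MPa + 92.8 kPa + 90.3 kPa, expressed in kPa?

In kPa:
  0.888 MPa = 0.888 × 10³ kPa = 888
  92.8 kPa → 92.8
  90.3 kPa → 90.3
Sum: 888 + 92.8 + 90.3 = 1071.1

1071.1 kPa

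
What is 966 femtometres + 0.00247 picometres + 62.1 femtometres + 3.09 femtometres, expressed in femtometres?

1033.66 femtometres

In femtometres:
  966 femtometres → 966
  0.00247 picometres = 0.00247 × 10^3 femtometres = 2.47
  62.1 femtometres → 62.1
  3.09 femtometres → 3.09
Sum: 966 + 2.47 + 62.1 + 3.09 = 1033.66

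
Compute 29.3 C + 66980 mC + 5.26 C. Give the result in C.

In C:
  29.3 C → 29.3
  66980 mC = 66980e-3 C = 66.98
  5.26 C → 5.26
Sum: 29.3 + 66.98 + 5.26 = 101.54

101.54 C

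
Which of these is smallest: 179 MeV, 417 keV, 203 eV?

179 MeV = 179000000 eV
417 keV = 417000 eV
203 eV = 203 eV

203 eV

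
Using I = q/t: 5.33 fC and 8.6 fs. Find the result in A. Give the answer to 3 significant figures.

0.620 A

(5.33 × 10^-15) / (8.6 × 10^-15) = 0.61977 A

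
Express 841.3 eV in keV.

(no prefix) = 10⁰, kilo = 10³; factor is 10⁻³.
841.3 × 10⁻³ = 0.8413

0.8413 keV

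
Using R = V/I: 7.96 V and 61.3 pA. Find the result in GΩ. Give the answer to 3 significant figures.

130 GΩ

(7.96) / (61.3e-12) = 0.12985e12 Ω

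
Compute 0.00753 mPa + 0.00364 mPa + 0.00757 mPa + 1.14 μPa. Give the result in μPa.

In μPa:
  0.00753 mPa = 0.00753 × 10³ μPa = 7.53
  0.00364 mPa = 0.00364 × 10³ μPa = 3.64
  0.00757 mPa = 0.00757 × 10³ μPa = 7.57
  1.14 μPa → 1.14
Sum: 7.53 + 3.64 + 7.57 + 1.14 = 19.88

19.88 μPa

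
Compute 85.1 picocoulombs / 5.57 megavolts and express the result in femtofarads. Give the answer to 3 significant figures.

0.0153 femtofarads

(85.1 × 10⁻¹²) / (5.57 × 10⁶) = 15.278 × 10⁻¹⁸ F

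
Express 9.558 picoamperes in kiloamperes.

0.000000000000009558 kiloamperes

pico = 10⁻¹², kilo = 10³; factor is 10⁻¹⁵.
9.558 × 10⁻¹⁵ = 0.000000000000009558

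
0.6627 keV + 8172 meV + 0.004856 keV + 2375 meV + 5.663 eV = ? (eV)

683.766 eV

In eV:
  0.6627 keV = 0.6627 × 10^3 eV = 662.7
  8172 meV = 8172 × 10^-3 eV = 8.172
  0.004856 keV = 0.004856 × 10^3 eV = 4.856
  2375 meV = 2375 × 10^-3 eV = 2.375
  5.663 eV → 5.663
Sum: 662.7 + 8.172 + 4.856 + 2.375 + 5.663 = 683.766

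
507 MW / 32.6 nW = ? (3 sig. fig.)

(507 × 10^6) / (32.6 × 10^-9) = 15.55 × 10^15

15600000000000000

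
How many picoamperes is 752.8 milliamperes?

milli = 10^-3, pico = 10^-12; factor is 10^9.
752.8 × 10^9 = 752800000000

752800000000 picoamperes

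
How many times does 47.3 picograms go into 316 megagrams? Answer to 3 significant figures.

6680000000000000000

(316 × 10^6) / (47.3 × 10^-12) = 6.681 × 10^18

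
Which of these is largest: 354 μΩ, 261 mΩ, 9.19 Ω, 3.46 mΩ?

354 μΩ = 0.000354 Ω
261 mΩ = 0.261 Ω
9.19 Ω = 9.19 Ω
3.46 mΩ = 0.00346 Ω

9.19 Ω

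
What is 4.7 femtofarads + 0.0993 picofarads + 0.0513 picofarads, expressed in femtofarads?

In femtofarads:
  4.7 femtofarads → 4.7
  0.0993 picofarads = 0.0993 × 10³ femtofarads = 99.3
  0.0513 picofarads = 0.0513 × 10³ femtofarads = 51.3
Sum: 4.7 + 99.3 + 51.3 = 155.3

155.3 femtofarads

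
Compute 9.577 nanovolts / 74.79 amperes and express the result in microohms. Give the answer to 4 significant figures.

(9.577 × 10⁻⁹) / (74.79) = 0.128052 × 10⁻⁹ Ω

0.0001281 microohms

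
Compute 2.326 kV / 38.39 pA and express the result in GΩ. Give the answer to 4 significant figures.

(2.326 × 10^3) / (38.39 × 10^-12) = 0.0605887 × 10^15 Ω

60590 GΩ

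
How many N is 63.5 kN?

kilo = 10^3, (no prefix) = 10^0; factor is 10^3.
63.5 × 10^3 = 63500

63500 N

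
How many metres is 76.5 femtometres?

femto = 1e-15, (no prefix) = 1e0; factor is 1e-15.
76.5 × 1e-15 = 0.0000000000000765

0.0000000000000765 metres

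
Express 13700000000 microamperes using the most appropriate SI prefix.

13.7 kiloamperes

= 13.7 × 10^3 amperes; 10^3 is kilo.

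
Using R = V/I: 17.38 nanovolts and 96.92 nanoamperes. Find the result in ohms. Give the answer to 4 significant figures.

0.1793 ohms

(17.38 × 10^-9) / (96.92 × 10^-9) = 0.179323 Ω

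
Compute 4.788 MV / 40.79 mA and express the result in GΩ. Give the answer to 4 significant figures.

(4.788e6) / (40.79e-3) = 0.117382e9 Ω

0.1174 GΩ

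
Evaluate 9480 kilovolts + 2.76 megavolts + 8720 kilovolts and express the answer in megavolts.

20.96 megavolts

In megavolts:
  9480 kilovolts = 9480e-3 megavolts = 9.48
  2.76 megavolts → 2.76
  8720 kilovolts = 8720e-3 megavolts = 8.72
Sum: 9.48 + 2.76 + 8.72 = 20.96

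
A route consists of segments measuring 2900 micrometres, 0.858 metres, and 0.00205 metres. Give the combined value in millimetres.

In millimetres:
  2900 micrometres = 2900 × 10^-3 millimetres = 2.9
  0.858 metres = 0.858 × 10^3 millimetres = 858
  0.00205 metres = 0.00205 × 10^3 millimetres = 2.05
Sum: 2.9 + 858 + 2.05 = 862.95

862.95 millimetres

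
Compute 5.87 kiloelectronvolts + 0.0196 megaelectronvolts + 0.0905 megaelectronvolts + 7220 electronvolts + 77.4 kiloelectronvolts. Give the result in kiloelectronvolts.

In kiloelectronvolts:
  5.87 kiloelectronvolts → 5.87
  0.0196 megaelectronvolts = 0.0196 × 10^3 kiloelectronvolts = 19.6
  0.0905 megaelectronvolts = 0.0905 × 10^3 kiloelectronvolts = 90.5
  7220 electronvolts = 7220 × 10^-3 kiloelectronvolts = 7.22
  77.4 kiloelectronvolts → 77.4
Sum: 5.87 + 19.6 + 90.5 + 7.22 + 77.4 = 200.59

200.59 kiloelectronvolts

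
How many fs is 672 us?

672000000000 fs

micro = 10⁻⁶, femto = 10⁻¹⁵; factor is 10⁹.
672 × 10⁹ = 672000000000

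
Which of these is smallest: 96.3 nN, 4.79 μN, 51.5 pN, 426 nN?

96.3 nN = 0.0000000963 N
4.79 μN = 0.00000479 N
51.5 pN = 0.0000000000515 N
426 nN = 0.000000426 N

51.5 pN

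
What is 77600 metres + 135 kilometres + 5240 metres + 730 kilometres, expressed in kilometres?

947.84 kilometres

In kilometres:
  77600 metres = 77600e-3 kilometres = 77.6
  135 kilometres → 135
  5240 metres = 5240e-3 kilometres = 5.24
  730 kilometres → 730
Sum: 77.6 + 135 + 5.24 + 730 = 947.84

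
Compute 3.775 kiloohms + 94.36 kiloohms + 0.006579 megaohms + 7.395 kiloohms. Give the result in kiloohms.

In kiloohms:
  3.775 kiloohms → 3.775
  94.36 kiloohms → 94.36
  0.006579 megaohms = 0.006579 × 10³ kiloohms = 6.579
  7.395 kiloohms → 7.395
Sum: 3.775 + 94.36 + 6.579 + 7.395 = 112.109

112.109 kiloohms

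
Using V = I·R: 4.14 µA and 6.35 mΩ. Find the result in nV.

26.289 nV

4.14 × 10⁻⁶ × 6.35 × 10⁻³ = 26.289 × 10⁻⁹ V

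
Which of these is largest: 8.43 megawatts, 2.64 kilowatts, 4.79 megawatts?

8.43 megawatts = 8430000 watts
2.64 kilowatts = 2640 watts
4.79 megawatts = 4790000 watts

8.43 megawatts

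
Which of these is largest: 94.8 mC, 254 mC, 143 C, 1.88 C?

143 C

94.8 mC = 0.0948 C
254 mC = 0.254 C
143 C = 143 C
1.88 C = 1.88 C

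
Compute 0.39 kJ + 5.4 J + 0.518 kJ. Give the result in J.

In J:
  0.39 kJ = 0.39 × 10³ J = 390
  5.4 J → 5.4
  0.518 kJ = 0.518 × 10³ J = 518
Sum: 390 + 5.4 + 518 = 913.4

913.4 J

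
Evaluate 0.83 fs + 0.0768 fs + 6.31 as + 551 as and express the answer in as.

In as:
  0.83 fs = 0.83e3 as = 830
  0.0768 fs = 0.0768e3 as = 76.8
  6.31 as → 6.31
  551 as → 551
Sum: 830 + 76.8 + 6.31 + 551 = 1464.11

1464.11 as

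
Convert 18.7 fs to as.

18700 as

femto = 10⁻¹⁵, atto = 10⁻¹⁸; factor is 10³.
18.7 × 10³ = 18700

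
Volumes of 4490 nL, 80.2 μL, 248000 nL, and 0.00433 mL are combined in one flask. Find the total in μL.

337.02 μL

In μL:
  4490 nL = 4490 × 10⁻³ μL = 4.49
  80.2 μL → 80.2
  248000 nL = 248000 × 10⁻³ μL = 248
  0.00433 mL = 0.00433 × 10³ μL = 4.33
Sum: 4.49 + 80.2 + 248 + 4.33 = 337.02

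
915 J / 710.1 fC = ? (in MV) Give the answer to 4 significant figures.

(915) / (710.1e-15) = 1.28855e15 V

1289000000 MV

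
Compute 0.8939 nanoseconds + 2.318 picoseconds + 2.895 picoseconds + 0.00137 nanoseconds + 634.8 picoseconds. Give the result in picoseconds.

1535.283 picoseconds

In picoseconds:
  0.8939 nanoseconds = 0.8939e3 picoseconds = 893.9
  2.318 picoseconds → 2.318
  2.895 picoseconds → 2.895
  0.00137 nanoseconds = 0.00137e3 picoseconds = 1.37
  634.8 picoseconds → 634.8
Sum: 893.9 + 2.318 + 2.895 + 1.37 + 634.8 = 1535.283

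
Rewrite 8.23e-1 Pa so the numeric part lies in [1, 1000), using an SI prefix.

823 mPa

= 823e-3 Pa; 1e-3 is milli.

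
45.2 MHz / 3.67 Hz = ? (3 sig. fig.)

(45.2e6) / (3.67) = 12.32e6

12300000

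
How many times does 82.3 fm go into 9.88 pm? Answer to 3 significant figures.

(9.88e-12) / (82.3e-15) = 0.12e3

120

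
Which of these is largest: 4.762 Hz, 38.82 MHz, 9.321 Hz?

4.762 Hz = 4.762 Hz
38.82 MHz = 38820000 Hz
9.321 Hz = 9.321 Hz

38.82 MHz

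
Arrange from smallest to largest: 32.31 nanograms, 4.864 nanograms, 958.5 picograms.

958.5 picograms < 4.864 nanograms < 32.31 nanograms

32.31 nanograms = 0.00000003231 grams
4.864 nanograms = 0.000000004864 grams
958.5 picograms = 0.0000000009585 grams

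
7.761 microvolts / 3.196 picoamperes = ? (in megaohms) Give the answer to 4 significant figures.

2.428 megaohms

(7.761 × 10⁻⁶) / (3.196 × 10⁻¹²) = 2.42835 × 10⁶ Ω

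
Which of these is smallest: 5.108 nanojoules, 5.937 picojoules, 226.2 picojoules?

5.108 nanojoules = 0.000000005108 joules
5.937 picojoules = 0.000000000005937 joules
226.2 picojoules = 0.0000000002262 joules

5.937 picojoules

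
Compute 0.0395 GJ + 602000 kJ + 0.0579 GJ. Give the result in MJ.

699.4 MJ

In MJ:
  0.0395 GJ = 0.0395e3 MJ = 39.5
  602000 kJ = 602000e-3 MJ = 602
  0.0579 GJ = 0.0579e3 MJ = 57.9
Sum: 39.5 + 602 + 57.9 = 699.4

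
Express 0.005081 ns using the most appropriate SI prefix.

= 5.081 × 10^-12 s; 10^-12 is pico.

5.081 ps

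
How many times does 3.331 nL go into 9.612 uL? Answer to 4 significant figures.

(9.612 × 10^-6) / (3.331 × 10^-9) = 2.8856 × 10^3

2886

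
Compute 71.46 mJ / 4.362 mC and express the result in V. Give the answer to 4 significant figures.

(71.46 × 10⁻³) / (4.362 × 10⁻³) = 16.3824 V

16.38 V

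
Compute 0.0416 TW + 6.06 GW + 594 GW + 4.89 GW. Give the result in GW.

In GW:
  0.0416 TW = 0.0416 × 10^3 GW = 41.6
  6.06 GW → 6.06
  594 GW → 594
  4.89 GW → 4.89
Sum: 41.6 + 6.06 + 594 + 4.89 = 646.55

646.55 GW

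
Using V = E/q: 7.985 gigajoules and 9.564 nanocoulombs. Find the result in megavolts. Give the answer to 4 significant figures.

(7.985 × 10^9) / (9.564 × 10^-9) = 0.834902 × 10^18 V

834900000000 megavolts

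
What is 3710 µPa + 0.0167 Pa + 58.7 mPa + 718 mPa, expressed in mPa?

797.11 mPa

In mPa:
  3710 µPa = 3710 × 10⁻³ mPa = 3.71
  0.0167 Pa = 0.0167 × 10³ mPa = 16.7
  58.7 mPa → 58.7
  718 mPa → 718
Sum: 3.71 + 16.7 + 58.7 + 718 = 797.11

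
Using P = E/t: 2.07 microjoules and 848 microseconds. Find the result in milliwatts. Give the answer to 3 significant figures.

2.44 milliwatts

(2.07 × 10⁻⁶) / (848 × 10⁻⁶) = 0.002441 W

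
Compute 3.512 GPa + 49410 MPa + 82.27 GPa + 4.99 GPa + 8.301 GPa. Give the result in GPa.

In GPa:
  3.512 GPa → 3.512
  49410 MPa = 49410 × 10⁻³ GPa = 49.41
  82.27 GPa → 82.27
  4.99 GPa → 4.99
  8.301 GPa → 8.301
Sum: 3.512 + 49.41 + 82.27 + 4.99 + 8.301 = 148.483

148.483 GPa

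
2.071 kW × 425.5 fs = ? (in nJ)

2.071e3 × 425.5e-15 = 881.2105e-12 J

0.8812105 nJ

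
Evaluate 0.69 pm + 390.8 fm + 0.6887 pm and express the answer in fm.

In fm:
  0.69 pm = 0.69 × 10^3 fm = 690
  390.8 fm → 390.8
  0.6887 pm = 0.6887 × 10^3 fm = 688.7
Sum: 690 + 390.8 + 688.7 = 1769.5

1769.5 fm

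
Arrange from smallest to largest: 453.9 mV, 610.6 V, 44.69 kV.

453.9 mV = 0.4539 V
610.6 V = 610.6 V
44.69 kV = 44690 V

453.9 mV < 610.6 V < 44.69 kV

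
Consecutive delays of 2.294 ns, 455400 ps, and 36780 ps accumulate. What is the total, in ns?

494.474 ns

In ns:
  2.294 ns → 2.294
  455400 ps = 455400 × 10^-3 ns = 455.4
  36780 ps = 36780 × 10^-3 ns = 36.78
Sum: 2.294 + 455.4 + 36.78 = 494.474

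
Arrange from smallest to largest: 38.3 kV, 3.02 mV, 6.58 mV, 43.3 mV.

38.3 kV = 38300 V
3.02 mV = 0.00302 V
6.58 mV = 0.00658 V
43.3 mV = 0.0433 V

3.02 mV < 6.58 mV < 43.3 mV < 38.3 kV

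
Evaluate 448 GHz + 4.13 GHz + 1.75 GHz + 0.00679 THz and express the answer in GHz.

460.67 GHz

In GHz:
  448 GHz → 448
  4.13 GHz → 4.13
  1.75 GHz → 1.75
  0.00679 THz = 0.00679 × 10³ GHz = 6.79
Sum: 448 + 4.13 + 1.75 + 6.79 = 460.67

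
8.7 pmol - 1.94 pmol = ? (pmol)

In pmol:
  8.7 pmol → 8.7
  1.94 pmol → 1.94
Difference: 8.7 - 1.94 = 6.76

6.76 pmol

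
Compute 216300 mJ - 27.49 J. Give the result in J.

188.81 J

In J:
  216300 mJ = 216300e-3 J = 216.3
  27.49 J → 27.49
Difference: 216.3 - 27.49 = 188.81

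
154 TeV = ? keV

154000000000 keV

tera = 10¹², kilo = 10³; factor is 10⁹.
154 × 10⁹ = 154000000000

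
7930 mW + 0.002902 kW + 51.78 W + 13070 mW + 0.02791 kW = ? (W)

In W:
  7930 mW = 7930e-3 W = 7.93
  0.002902 kW = 0.002902e3 W = 2.902
  51.78 W → 51.78
  13070 mW = 13070e-3 W = 13.07
  0.02791 kW = 0.02791e3 W = 27.91
Sum: 7.93 + 2.902 + 51.78 + 13.07 + 27.91 = 103.592

103.592 W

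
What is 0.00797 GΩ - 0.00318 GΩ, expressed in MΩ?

4.79 MΩ

In MΩ:
  0.00797 GΩ = 0.00797 × 10^3 MΩ = 7.97
  0.00318 GΩ = 0.00318 × 10^3 MΩ = 3.18
Difference: 7.97 - 3.18 = 4.79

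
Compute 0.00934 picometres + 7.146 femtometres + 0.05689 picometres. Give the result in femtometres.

In femtometres:
  0.00934 picometres = 0.00934e3 femtometres = 9.34
  7.146 femtometres → 7.146
  0.05689 picometres = 0.05689e3 femtometres = 56.89
Sum: 9.34 + 7.146 + 56.89 = 73.376

73.376 femtometres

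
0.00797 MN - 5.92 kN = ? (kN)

In kN:
  0.00797 MN = 0.00797 × 10³ kN = 7.97
  5.92 kN → 5.92
Difference: 7.97 - 5.92 = 2.05

2.05 kN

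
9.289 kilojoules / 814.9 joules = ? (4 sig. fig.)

(9.289 × 10^3) / (814.9) = 0.011399 × 10^3

11.40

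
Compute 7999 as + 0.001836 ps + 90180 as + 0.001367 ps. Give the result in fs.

In fs:
  7999 as = 7999 × 10⁻³ fs = 7.999
  0.001836 ps = 0.001836 × 10³ fs = 1.836
  90180 as = 90180 × 10⁻³ fs = 90.18
  0.001367 ps = 0.001367 × 10³ fs = 1.367
Sum: 7.999 + 1.836 + 90.18 + 1.367 = 101.382

101.382 fs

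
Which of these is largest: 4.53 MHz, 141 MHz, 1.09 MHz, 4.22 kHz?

4.53 MHz = 4530000 Hz
141 MHz = 141000000 Hz
1.09 MHz = 1090000 Hz
4.22 kHz = 4220 Hz

141 MHz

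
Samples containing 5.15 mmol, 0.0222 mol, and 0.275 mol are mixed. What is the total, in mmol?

302.35 mmol

In mmol:
  5.15 mmol → 5.15
  0.0222 mol = 0.0222 × 10³ mmol = 22.2
  0.275 mol = 0.275 × 10³ mmol = 275
Sum: 5.15 + 22.2 + 275 = 302.35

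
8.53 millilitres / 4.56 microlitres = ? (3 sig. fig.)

(8.53 × 10^-3) / (4.56 × 10^-6) = 1.871 × 10^3

1870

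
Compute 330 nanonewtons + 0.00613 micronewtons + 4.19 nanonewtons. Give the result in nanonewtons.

340.32 nanonewtons

In nanonewtons:
  330 nanonewtons → 330
  0.00613 micronewtons = 0.00613 × 10³ nanonewtons = 6.13
  4.19 nanonewtons → 4.19
Sum: 330 + 6.13 + 4.19 = 340.32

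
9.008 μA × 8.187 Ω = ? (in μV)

9.008e-6 × 8.187 = 73.748496e-6 V

73.748496 μV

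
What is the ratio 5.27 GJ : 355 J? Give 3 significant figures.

(5.27e9) / (355) = 0.01485e9

14800000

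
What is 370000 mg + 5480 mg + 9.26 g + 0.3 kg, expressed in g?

In g:
  370000 mg = 370000 × 10⁻³ g = 370
  5480 mg = 5480 × 10⁻³ g = 5.48
  9.26 g → 9.26
  0.3 kg = 0.3 × 10³ g = 300
Sum: 370 + 5.48 + 9.26 + 300 = 684.74

684.74 g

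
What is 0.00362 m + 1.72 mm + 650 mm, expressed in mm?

In mm:
  0.00362 m = 0.00362 × 10³ mm = 3.62
  1.72 mm → 1.72
  650 mm → 650
Sum: 3.62 + 1.72 + 650 = 655.34

655.34 mm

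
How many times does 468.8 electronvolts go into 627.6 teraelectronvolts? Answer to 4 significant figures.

(627.6e12) / (468.8) = 1.3387e12

1339000000000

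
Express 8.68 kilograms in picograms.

kilo = 10^3, pico = 10^-12; factor is 10^15.
8.68 × 10^15 = 8680000000000000

8680000000000000 picograms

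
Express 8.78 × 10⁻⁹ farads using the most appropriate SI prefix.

= 8.78 × 10⁻⁹ farads; 10⁻⁹ is nano.

8.78 nanofarads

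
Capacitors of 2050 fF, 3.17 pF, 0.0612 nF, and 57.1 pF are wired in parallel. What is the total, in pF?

123.52 pF

In pF:
  2050 fF = 2050 × 10⁻³ pF = 2.05
  3.17 pF → 3.17
  0.0612 nF = 0.0612 × 10³ pF = 61.2
  57.1 pF → 57.1
Sum: 2.05 + 3.17 + 61.2 + 57.1 = 123.52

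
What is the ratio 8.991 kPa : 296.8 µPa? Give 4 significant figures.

30290000

(8.991e3) / (296.8e-6) = 0.030293e9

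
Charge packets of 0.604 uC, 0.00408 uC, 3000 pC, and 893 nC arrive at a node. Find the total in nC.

1504.08 nC

In nC:
  0.604 uC = 0.604 × 10³ nC = 604
  0.00408 uC = 0.00408 × 10³ nC = 4.08
  3000 pC = 3000 × 10⁻³ nC = 3
  893 nC → 893
Sum: 604 + 4.08 + 3 + 893 = 1504.08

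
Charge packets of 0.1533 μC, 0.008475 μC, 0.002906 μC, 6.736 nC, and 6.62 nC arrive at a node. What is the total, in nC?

178.037 nC

In nC:
  0.1533 μC = 0.1533 × 10³ nC = 153.3
  0.008475 μC = 0.008475 × 10³ nC = 8.475
  0.002906 μC = 0.002906 × 10³ nC = 2.906
  6.736 nC → 6.736
  6.62 nC → 6.62
Sum: 153.3 + 8.475 + 2.906 + 6.736 + 6.62 = 178.037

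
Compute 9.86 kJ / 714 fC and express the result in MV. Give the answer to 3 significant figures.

13800000000 MV

(9.86 × 10^3) / (714 × 10^-15) = 0.01381 × 10^18 V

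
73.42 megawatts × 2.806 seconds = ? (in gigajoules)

73.42e6 × 2.806 = 206.01652e6 J

0.20601652 gigajoules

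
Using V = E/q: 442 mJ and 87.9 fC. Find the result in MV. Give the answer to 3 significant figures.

(442e-3) / (87.9e-15) = 5.0284e12 V

5030000 MV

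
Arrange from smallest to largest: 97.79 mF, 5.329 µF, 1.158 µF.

97.79 mF = 0.09779 F
5.329 µF = 0.000005329 F
1.158 µF = 0.000001158 F

1.158 µF < 5.329 µF < 97.79 mF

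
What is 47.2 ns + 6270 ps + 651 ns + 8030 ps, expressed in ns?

712.5 ns

In ns:
  47.2 ns → 47.2
  6270 ps = 6270e-3 ns = 6.27
  651 ns → 651
  8030 ps = 8030e-3 ns = 8.03
Sum: 47.2 + 6.27 + 651 + 8.03 = 712.5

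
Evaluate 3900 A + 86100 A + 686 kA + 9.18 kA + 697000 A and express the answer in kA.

In kA:
  3900 A = 3900 × 10^-3 kA = 3.9
  86100 A = 86100 × 10^-3 kA = 86.1
  686 kA → 686
  9.18 kA → 9.18
  697000 A = 697000 × 10^-3 kA = 697
Sum: 3.9 + 86.1 + 686 + 9.18 + 697 = 1482.18

1482.18 kA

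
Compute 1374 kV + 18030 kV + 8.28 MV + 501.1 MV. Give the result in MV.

In MV:
  1374 kV = 1374 × 10⁻³ MV = 1.374
  18030 kV = 18030 × 10⁻³ MV = 18.03
  8.28 MV → 8.28
  501.1 MV → 501.1
Sum: 1.374 + 18.03 + 8.28 + 501.1 = 528.784

528.784 MV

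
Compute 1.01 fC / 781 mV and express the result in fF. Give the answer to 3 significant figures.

1.29 fF

(1.01 × 10^-15) / (781 × 10^-3) = 0.0012932 × 10^-12 F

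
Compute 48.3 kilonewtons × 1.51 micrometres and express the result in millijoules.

72.933 millijoules

48.3e3 × 1.51e-6 = 72.933e-3 J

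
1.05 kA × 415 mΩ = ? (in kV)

1.05 × 10^3 × 415 × 10^-3 = 435.75 V

0.43575 kV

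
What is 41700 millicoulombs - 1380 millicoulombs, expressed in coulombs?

40.32 coulombs

In coulombs:
  41700 millicoulombs = 41700e-3 coulombs = 41.7
  1380 millicoulombs = 1380e-3 coulombs = 1.38
Difference: 41.7 - 1.38 = 40.32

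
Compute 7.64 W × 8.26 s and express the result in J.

7.64 × 8.26 = 63.1064 J

63.1064 J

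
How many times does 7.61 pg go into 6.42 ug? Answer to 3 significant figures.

844000

(6.42e-6) / (7.61e-12) = 0.8436e6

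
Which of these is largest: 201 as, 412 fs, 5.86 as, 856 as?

412 fs

201 as = 0.000000000000000201 s
412 fs = 0.000000000000412 s
5.86 as = 0.00000000000000000586 s
856 as = 0.000000000000000856 s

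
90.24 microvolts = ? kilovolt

micro = 10⁻⁶, kilo = 10³; factor is 10⁻⁹.
90.24 × 10⁻⁹ = 0.00000009024

0.00000009024 kilovolts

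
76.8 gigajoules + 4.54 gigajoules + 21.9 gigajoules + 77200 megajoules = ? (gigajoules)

180.44 gigajoules

In gigajoules:
  76.8 gigajoules → 76.8
  4.54 gigajoules → 4.54
  21.9 gigajoules → 21.9
  77200 megajoules = 77200 × 10⁻³ gigajoules = 77.2
Sum: 76.8 + 4.54 + 21.9 + 77.2 = 180.44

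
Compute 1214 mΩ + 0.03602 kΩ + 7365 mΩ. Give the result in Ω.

In Ω:
  1214 mΩ = 1214e-3 Ω = 1.214
  0.03602 kΩ = 0.03602e3 Ω = 36.02
  7365 mΩ = 7365e-3 Ω = 7.365
Sum: 1.214 + 36.02 + 7.365 = 44.599

44.599 Ω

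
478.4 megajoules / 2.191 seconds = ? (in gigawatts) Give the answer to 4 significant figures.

0.2183 gigawatts

(478.4e6) / (2.191) = 218.348e6 W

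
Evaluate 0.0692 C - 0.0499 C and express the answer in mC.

In mC:
  0.0692 C = 0.0692e3 mC = 69.2
  0.0499 C = 0.0499e3 mC = 49.9
Difference: 69.2 - 49.9 = 19.3

19.3 mC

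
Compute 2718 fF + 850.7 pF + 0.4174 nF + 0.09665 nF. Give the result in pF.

1367.468 pF

In pF:
  2718 fF = 2718 × 10^-3 pF = 2.718
  850.7 pF → 850.7
  0.4174 nF = 0.4174 × 10^3 pF = 417.4
  0.09665 nF = 0.09665 × 10^3 pF = 96.65
Sum: 2.718 + 850.7 + 417.4 + 96.65 = 1367.468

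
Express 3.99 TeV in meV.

tera = 10^12, milli = 10^-3; factor is 10^15.
3.99 × 10^15 = 3990000000000000

3990000000000000 meV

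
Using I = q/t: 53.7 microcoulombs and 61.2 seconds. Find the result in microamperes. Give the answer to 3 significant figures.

0.877 microamperes

(53.7e-6) / (61.2) = 0.87745e-6 A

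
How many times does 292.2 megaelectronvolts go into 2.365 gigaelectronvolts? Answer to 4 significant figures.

(2.365 × 10^9) / (292.2 × 10^6) = 0.0080938 × 10^3

8.094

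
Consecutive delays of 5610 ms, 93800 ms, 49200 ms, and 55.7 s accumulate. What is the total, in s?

In s:
  5610 ms = 5610 × 10⁻³ s = 5.61
  93800 ms = 93800 × 10⁻³ s = 93.8
  49200 ms = 49200 × 10⁻³ s = 49.2
  55.7 s → 55.7
Sum: 5.61 + 93.8 + 49.2 + 55.7 = 204.31

204.31 s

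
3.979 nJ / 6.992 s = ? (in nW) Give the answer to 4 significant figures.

(3.979 × 10^-9) / (6.992) = 0.569079 × 10^-9 W

0.5691 nW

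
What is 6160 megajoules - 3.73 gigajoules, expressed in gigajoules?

2.43 gigajoules

In gigajoules:
  6160 megajoules = 6160 × 10⁻³ gigajoules = 6.16
  3.73 gigajoules → 3.73
Difference: 6.16 - 3.73 = 2.43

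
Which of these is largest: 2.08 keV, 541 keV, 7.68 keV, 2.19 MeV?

2.08 keV = 2080 eV
541 keV = 541000 eV
7.68 keV = 7680 eV
2.19 MeV = 2190000 eV

2.19 MeV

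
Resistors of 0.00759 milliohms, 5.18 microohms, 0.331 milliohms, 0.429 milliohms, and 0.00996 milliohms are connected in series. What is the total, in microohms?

In microohms:
  0.00759 milliohms = 0.00759 × 10³ microohms = 7.59
  5.18 microohms → 5.18
  0.331 milliohms = 0.331 × 10³ microohms = 331
  0.429 milliohms = 0.429 × 10³ microohms = 429
  0.00996 milliohms = 0.00996 × 10³ microohms = 9.96
Sum: 7.59 + 5.18 + 331 + 429 + 9.96 = 782.73

782.73 microohms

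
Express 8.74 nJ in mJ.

0.00000874 mJ

nano = 1e-9, milli = 1e-3; factor is 1e-6.
8.74 × 1e-6 = 0.00000874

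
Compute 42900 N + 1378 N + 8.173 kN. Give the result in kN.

In kN:
  42900 N = 42900 × 10^-3 kN = 42.9
  1378 N = 1378 × 10^-3 kN = 1.378
  8.173 kN → 8.173
Sum: 42.9 + 1.378 + 8.173 = 52.451

52.451 kN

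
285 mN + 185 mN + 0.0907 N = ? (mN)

560.7 mN

In mN:
  285 mN → 285
  185 mN → 185
  0.0907 N = 0.0907 × 10^3 mN = 90.7
Sum: 285 + 185 + 90.7 = 560.7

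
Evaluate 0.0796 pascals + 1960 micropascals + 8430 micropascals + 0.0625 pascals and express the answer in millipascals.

In millipascals:
  0.0796 pascals = 0.0796 × 10^3 millipascals = 79.6
  1960 micropascals = 1960 × 10^-3 millipascals = 1.96
  8430 micropascals = 8430 × 10^-3 millipascals = 8.43
  0.0625 pascals = 0.0625 × 10^3 millipascals = 62.5
Sum: 79.6 + 1.96 + 8.43 + 62.5 = 152.49

152.49 millipascals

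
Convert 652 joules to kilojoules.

(no prefix) = 10^0, kilo = 10^3; factor is 10^-3.
652 × 10^-3 = 0.652

0.652 kilojoules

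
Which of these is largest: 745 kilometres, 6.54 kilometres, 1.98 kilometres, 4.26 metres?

745 kilometres

745 kilometres = 745000 metres
6.54 kilometres = 6540 metres
1.98 kilometres = 1980 metres
4.26 metres = 4.26 metres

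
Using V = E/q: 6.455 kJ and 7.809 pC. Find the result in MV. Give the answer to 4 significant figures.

826600000 MV

(6.455e3) / (7.809e-12) = 0.82661e15 V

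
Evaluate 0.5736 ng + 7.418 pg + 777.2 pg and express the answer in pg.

In pg:
  0.5736 ng = 0.5736e3 pg = 573.6
  7.418 pg → 7.418
  777.2 pg → 777.2
Sum: 573.6 + 7.418 + 777.2 = 1358.218

1358.218 pg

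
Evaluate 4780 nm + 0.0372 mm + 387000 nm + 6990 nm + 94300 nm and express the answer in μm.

530.27 μm

In μm:
  4780 nm = 4780 × 10^-3 μm = 4.78
  0.0372 mm = 0.0372 × 10^3 μm = 37.2
  387000 nm = 387000 × 10^-3 μm = 387
  6990 nm = 6990 × 10^-3 μm = 6.99
  94300 nm = 94300 × 10^-3 μm = 94.3
Sum: 4.78 + 37.2 + 387 + 6.99 + 94.3 = 530.27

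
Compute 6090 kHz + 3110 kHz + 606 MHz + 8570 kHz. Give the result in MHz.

In MHz:
  6090 kHz = 6090 × 10⁻³ MHz = 6.09
  3110 kHz = 3110 × 10⁻³ MHz = 3.11
  606 MHz → 606
  8570 kHz = 8570 × 10⁻³ MHz = 8.57
Sum: 6.09 + 3.11 + 606 + 8.57 = 623.77

623.77 MHz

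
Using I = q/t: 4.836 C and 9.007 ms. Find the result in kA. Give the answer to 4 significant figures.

0.5369 kA

(4.836) / (9.007e-3) = 0.536916e3 A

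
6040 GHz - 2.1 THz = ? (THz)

In THz:
  6040 GHz = 6040 × 10^-3 THz = 6.04
  2.1 THz → 2.1
Difference: 6.04 - 2.1 = 3.94

3.94 THz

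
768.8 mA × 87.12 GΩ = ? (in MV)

66977.856 MV

768.8 × 10⁻³ × 87.12 × 10⁹ = 66977.856 × 10⁶ V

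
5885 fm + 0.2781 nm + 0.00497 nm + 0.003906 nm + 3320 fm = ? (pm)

296.181 pm

In pm:
  5885 fm = 5885e-3 pm = 5.885
  0.2781 nm = 0.2781e3 pm = 278.1
  0.00497 nm = 0.00497e3 pm = 4.97
  0.003906 nm = 0.003906e3 pm = 3.906
  3320 fm = 3320e-3 pm = 3.32
Sum: 5.885 + 278.1 + 4.97 + 3.906 + 3.32 = 296.181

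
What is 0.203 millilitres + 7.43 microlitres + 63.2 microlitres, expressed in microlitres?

273.63 microlitres

In microlitres:
  0.203 millilitres = 0.203e3 microlitres = 203
  7.43 microlitres → 7.43
  63.2 microlitres → 63.2
Sum: 203 + 7.43 + 63.2 = 273.63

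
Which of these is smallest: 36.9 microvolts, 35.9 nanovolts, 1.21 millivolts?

36.9 microvolts = 0.0000369 volts
35.9 nanovolts = 0.0000000359 volts
1.21 millivolts = 0.00121 volts

35.9 nanovolts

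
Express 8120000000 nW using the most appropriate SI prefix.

8.12 W

= 8.12 W; mantissa already in [1, 1000).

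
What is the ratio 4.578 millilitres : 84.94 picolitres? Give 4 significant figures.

(4.578 × 10⁻³) / (84.94 × 10⁻¹²) = 0.053897 × 10⁹

53900000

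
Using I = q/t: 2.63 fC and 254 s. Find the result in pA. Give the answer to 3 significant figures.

0.0000104 pA

(2.63 × 10⁻¹⁵) / (254) = 0.010354 × 10⁻¹⁵ A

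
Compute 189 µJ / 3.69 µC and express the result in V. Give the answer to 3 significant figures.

(189 × 10⁻⁶) / (3.69 × 10⁻⁶) = 51.22 V

51.2 V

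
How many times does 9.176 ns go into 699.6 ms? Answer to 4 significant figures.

(699.6 × 10⁻³) / (9.176 × 10⁻⁹) = 76.242 × 10⁶

76240000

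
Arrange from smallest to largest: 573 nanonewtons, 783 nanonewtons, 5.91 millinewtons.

573 nanonewtons = 0.000000573 newtons
783 nanonewtons = 0.000000783 newtons
5.91 millinewtons = 0.00591 newtons

573 nanonewtons < 783 nanonewtons < 5.91 millinewtons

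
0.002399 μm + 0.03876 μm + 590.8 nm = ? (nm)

In nm:
  0.002399 μm = 0.002399e3 nm = 2.399
  0.03876 μm = 0.03876e3 nm = 38.76
  590.8 nm → 590.8
Sum: 2.399 + 38.76 + 590.8 = 631.959

631.959 nm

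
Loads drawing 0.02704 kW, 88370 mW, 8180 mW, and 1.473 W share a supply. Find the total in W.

125.063 W

In W:
  0.02704 kW = 0.02704 × 10^3 W = 27.04
  88370 mW = 88370 × 10^-3 W = 88.37
  8180 mW = 8180 × 10^-3 W = 8.18
  1.473 W → 1.473
Sum: 27.04 + 88.37 + 8.18 + 1.473 = 125.063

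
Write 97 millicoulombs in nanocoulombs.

97000000 nanocoulombs

milli = 10^-3, nano = 10^-9; factor is 10^6.
97 × 10^6 = 97000000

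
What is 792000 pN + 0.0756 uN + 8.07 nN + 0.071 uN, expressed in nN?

946.67 nN

In nN:
  792000 pN = 792000 × 10⁻³ nN = 792
  0.0756 uN = 0.0756 × 10³ nN = 75.6
  8.07 nN → 8.07
  0.071 uN = 0.071 × 10³ nN = 71
Sum: 792 + 75.6 + 8.07 + 71 = 946.67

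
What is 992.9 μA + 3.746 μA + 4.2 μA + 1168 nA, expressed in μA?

In μA:
  992.9 μA → 992.9
  3.746 μA → 3.746
  4.2 μA → 4.2
  1168 nA = 1168e-3 μA = 1.168
Sum: 992.9 + 3.746 + 4.2 + 1.168 = 1002.014

1002.014 μA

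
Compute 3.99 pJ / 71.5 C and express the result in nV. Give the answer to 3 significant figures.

0.0000558 nV

(3.99e-12) / (71.5) = 0.055804e-12 V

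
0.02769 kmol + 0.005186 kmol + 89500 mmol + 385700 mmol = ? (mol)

508.076 mol

In mol:
  0.02769 kmol = 0.02769e3 mol = 27.69
  0.005186 kmol = 0.005186e3 mol = 5.186
  89500 mmol = 89500e-3 mol = 89.5
  385700 mmol = 385700e-3 mol = 385.7
Sum: 27.69 + 5.186 + 89.5 + 385.7 = 508.076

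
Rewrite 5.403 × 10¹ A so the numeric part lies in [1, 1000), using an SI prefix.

54.03 A

= 54.03 A; mantissa already in [1, 1000).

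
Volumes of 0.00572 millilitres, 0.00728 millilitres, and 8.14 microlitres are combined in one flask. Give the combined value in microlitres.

21.14 microlitres

In microlitres:
  0.00572 millilitres = 0.00572 × 10^3 microlitres = 5.72
  0.00728 millilitres = 0.00728 × 10^3 microlitres = 7.28
  8.14 microlitres → 8.14
Sum: 5.72 + 7.28 + 8.14 = 21.14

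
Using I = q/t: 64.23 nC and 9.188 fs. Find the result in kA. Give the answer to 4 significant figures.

6991 kA

(64.23e-9) / (9.188e-15) = 6.99064e6 A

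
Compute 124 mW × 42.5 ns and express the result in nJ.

5.27 nJ

124e-3 × 42.5e-9 = 5270e-12 J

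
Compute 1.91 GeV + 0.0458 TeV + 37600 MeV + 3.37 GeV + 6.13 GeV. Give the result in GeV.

94.81 GeV

In GeV:
  1.91 GeV → 1.91
  0.0458 TeV = 0.0458 × 10^3 GeV = 45.8
  37600 MeV = 37600 × 10^-3 GeV = 37.6
  3.37 GeV → 3.37
  6.13 GeV → 6.13
Sum: 1.91 + 45.8 + 37.6 + 3.37 + 6.13 = 94.81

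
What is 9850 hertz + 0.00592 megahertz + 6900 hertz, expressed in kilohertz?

In kilohertz:
  9850 hertz = 9850 × 10^-3 kilohertz = 9.85
  0.00592 megahertz = 0.00592 × 10^3 kilohertz = 5.92
  6900 hertz = 6900 × 10^-3 kilohertz = 6.9
Sum: 9.85 + 5.92 + 6.9 = 22.67

22.67 kilohertz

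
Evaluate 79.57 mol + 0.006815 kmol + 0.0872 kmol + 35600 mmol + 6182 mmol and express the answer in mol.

In mol:
  79.57 mol → 79.57
  0.006815 kmol = 0.006815 × 10³ mol = 6.815
  0.0872 kmol = 0.0872 × 10³ mol = 87.2
  35600 mmol = 35600 × 10⁻³ mol = 35.6
  6182 mmol = 6182 × 10⁻³ mol = 6.182
Sum: 79.57 + 6.815 + 87.2 + 35.6 + 6.182 = 215.367

215.367 mol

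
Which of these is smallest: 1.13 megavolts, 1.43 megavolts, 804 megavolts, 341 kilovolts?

341 kilovolts

1.13 megavolts = 1130000 volts
1.43 megavolts = 1430000 volts
804 megavolts = 804000000 volts
341 kilovolts = 341000 volts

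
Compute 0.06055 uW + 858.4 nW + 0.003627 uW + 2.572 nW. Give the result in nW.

In nW:
  0.06055 uW = 0.06055 × 10^3 nW = 60.55
  858.4 nW → 858.4
  0.003627 uW = 0.003627 × 10^3 nW = 3.627
  2.572 nW → 2.572
Sum: 60.55 + 858.4 + 3.627 + 2.572 = 925.149

925.149 nW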